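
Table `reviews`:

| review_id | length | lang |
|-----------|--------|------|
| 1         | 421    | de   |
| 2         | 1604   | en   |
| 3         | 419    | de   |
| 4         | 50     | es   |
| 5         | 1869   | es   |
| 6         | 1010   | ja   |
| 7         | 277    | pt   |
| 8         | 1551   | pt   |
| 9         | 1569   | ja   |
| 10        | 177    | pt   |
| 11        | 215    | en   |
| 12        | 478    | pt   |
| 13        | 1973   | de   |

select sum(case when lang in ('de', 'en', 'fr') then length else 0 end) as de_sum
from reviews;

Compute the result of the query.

review_id=1: ✓ → 421
review_id=2: ✓ → 1604
review_id=3: ✓ → 419
review_id=4: ✗
review_id=5: ✗
review_id=6: ✗
review_id=7: ✗
review_id=8: ✗
review_id=9: ✗
review_id=10: ✗
review_id=11: ✓ → 215
review_id=12: ✗
review_id=13: ✓ → 1973
de_sum = 421 + 1604 + 419 + 215 + 1973 = 4632

4632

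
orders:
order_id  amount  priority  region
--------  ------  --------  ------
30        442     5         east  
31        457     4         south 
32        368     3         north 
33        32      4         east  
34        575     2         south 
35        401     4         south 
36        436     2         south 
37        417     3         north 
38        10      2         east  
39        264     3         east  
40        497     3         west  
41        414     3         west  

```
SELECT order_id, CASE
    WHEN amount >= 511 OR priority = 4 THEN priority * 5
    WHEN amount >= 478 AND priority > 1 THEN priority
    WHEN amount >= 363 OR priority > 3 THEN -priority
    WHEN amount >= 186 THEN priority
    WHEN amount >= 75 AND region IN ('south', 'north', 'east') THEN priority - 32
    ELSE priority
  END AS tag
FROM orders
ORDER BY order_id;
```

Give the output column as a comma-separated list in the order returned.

order_id=30: amount >= 363 OR priority > 3 → -5
order_id=31: amount >= 511 OR priority = 4 → 20
order_id=32: amount >= 363 OR priority > 3 → -3
order_id=33: amount >= 511 OR priority = 4 → 20
order_id=34: amount >= 511 OR priority = 4 → 10
order_id=35: amount >= 511 OR priority = 4 → 20
order_id=36: amount >= 363 OR priority > 3 → -2
order_id=37: amount >= 363 OR priority > 3 → -3
order_id=38: ELSE → 2
order_id=39: amount >= 186 → 3
order_id=40: amount >= 478 AND priority > 1 → 3
order_id=41: amount >= 363 OR priority > 3 → -3

-5, 20, -3, 20, 10, 20, -2, -3, 2, 3, 3, -3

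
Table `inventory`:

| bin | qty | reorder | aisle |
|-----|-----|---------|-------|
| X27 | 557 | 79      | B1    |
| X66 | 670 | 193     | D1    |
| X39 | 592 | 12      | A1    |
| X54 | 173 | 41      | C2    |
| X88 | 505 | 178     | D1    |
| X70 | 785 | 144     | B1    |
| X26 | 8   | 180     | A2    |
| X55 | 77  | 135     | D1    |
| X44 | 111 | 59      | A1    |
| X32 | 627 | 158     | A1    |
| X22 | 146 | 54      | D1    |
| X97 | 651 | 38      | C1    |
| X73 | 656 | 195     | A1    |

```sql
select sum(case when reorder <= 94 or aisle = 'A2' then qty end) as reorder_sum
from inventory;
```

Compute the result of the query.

bin=X27: ✓ → 557
bin=X66: ✗
bin=X39: ✓ → 592
bin=X54: ✓ → 173
bin=X88: ✗
bin=X70: ✗
bin=X26: ✓ → 8
bin=X55: ✗
bin=X44: ✓ → 111
bin=X32: ✗
bin=X22: ✓ → 146
bin=X97: ✓ → 651
bin=X73: ✗
reorder_sum = 557 + 592 + 173 + 8 + 111 + 146 + 651 = 2238

2238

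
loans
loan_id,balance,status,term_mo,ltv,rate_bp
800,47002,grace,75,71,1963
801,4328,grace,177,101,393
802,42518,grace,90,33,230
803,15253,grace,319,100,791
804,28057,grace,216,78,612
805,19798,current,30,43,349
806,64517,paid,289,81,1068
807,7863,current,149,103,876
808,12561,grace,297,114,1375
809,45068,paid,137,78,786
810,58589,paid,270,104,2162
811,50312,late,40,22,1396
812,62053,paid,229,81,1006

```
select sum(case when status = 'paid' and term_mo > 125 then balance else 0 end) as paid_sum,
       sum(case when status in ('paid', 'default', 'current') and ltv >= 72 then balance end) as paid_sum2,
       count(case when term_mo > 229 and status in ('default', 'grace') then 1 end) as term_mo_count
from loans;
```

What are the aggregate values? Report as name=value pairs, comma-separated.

[paid_sum: status = 'paid' and term_mo > 125]
loan_id=800: ✗
loan_id=801: ✗
loan_id=802: ✗
loan_id=803: ✗
loan_id=804: ✗
loan_id=805: ✗
loan_id=806: ✓ → 64517
loan_id=807: ✗
loan_id=808: ✗
loan_id=809: ✓ → 45068
loan_id=810: ✓ → 58589
loan_id=811: ✗
loan_id=812: ✓ → 62053
paid_sum = 64517 + 45068 + 58589 + 62053 = 230227
—
[paid_sum2: status in ('paid', 'default', 'current') and ltv >= 72]
loan_id=800: ✗
loan_id=801: ✗
loan_id=802: ✗
loan_id=803: ✗
loan_id=804: ✗
loan_id=805: ✗
loan_id=806: ✓ → 64517
loan_id=807: ✓ → 7863
loan_id=808: ✗
loan_id=809: ✓ → 45068
loan_id=810: ✓ → 58589
loan_id=811: ✗
loan_id=812: ✓ → 62053
paid_sum2 = 64517 + 7863 + 45068 + 58589 + 62053 = 238090
—
[term_mo_count: term_mo > 229 and status in ('default', 'grace')]
loan_id=800: ✗
loan_id=801: ✗
loan_id=802: ✗
loan_id=803: ✓ → 1
loan_id=804: ✗
loan_id=805: ✗
loan_id=806: ✗
loan_id=807: ✗
loan_id=808: ✓ → 1
loan_id=809: ✗
loan_id=810: ✗
loan_id=811: ✗
loan_id=812: ✗
term_mo_count = COUNT(1, 1) = 2

paid_sum=230227, paid_sum2=238090, term_mo_count=2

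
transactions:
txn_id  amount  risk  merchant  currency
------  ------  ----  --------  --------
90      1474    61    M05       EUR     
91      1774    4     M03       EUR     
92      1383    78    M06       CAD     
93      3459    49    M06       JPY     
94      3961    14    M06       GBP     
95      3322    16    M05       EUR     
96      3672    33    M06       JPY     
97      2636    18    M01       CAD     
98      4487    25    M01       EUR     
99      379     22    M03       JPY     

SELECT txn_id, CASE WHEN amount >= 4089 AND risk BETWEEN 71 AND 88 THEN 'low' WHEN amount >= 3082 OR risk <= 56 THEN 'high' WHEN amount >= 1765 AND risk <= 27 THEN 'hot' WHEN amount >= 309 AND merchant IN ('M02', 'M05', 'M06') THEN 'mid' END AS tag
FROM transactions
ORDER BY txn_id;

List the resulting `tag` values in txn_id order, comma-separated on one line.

mid, high, mid, high, high, high, high, high, high, high

txn_id=90: amount >= 309 AND merchant IN ('M02', 'M05', 'M06') → mid
txn_id=91: amount >= 3082 OR risk <= 56 → high
txn_id=92: amount >= 309 AND merchant IN ('M02', 'M05', 'M06') → mid
txn_id=93: amount >= 3082 OR risk <= 56 → high
txn_id=94: amount >= 3082 OR risk <= 56 → high
txn_id=95: amount >= 3082 OR risk <= 56 → high
txn_id=96: amount >= 3082 OR risk <= 56 → high
txn_id=97: amount >= 3082 OR risk <= 56 → high
txn_id=98: amount >= 3082 OR risk <= 56 → high
txn_id=99: amount >= 3082 OR risk <= 56 → high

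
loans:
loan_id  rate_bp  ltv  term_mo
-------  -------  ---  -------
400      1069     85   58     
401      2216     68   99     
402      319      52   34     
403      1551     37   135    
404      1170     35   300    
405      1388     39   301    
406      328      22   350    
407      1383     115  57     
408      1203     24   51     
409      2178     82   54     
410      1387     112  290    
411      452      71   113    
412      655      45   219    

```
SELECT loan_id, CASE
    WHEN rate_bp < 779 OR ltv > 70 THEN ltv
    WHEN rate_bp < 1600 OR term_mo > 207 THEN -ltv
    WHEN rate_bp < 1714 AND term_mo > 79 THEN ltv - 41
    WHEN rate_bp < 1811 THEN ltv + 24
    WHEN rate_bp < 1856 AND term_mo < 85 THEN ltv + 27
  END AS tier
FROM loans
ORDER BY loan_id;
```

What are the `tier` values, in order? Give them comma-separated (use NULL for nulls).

loan_id=400: rate_bp < 779 OR ltv > 70 → 85
loan_id=401: (no match → NULL) → NULL
loan_id=402: rate_bp < 779 OR ltv > 70 → 52
loan_id=403: rate_bp < 1600 OR term_mo > 207 → -37
loan_id=404: rate_bp < 1600 OR term_mo > 207 → -35
loan_id=405: rate_bp < 1600 OR term_mo > 207 → -39
loan_id=406: rate_bp < 779 OR ltv > 70 → 22
loan_id=407: rate_bp < 779 OR ltv > 70 → 115
loan_id=408: rate_bp < 1600 OR term_mo > 207 → -24
loan_id=409: rate_bp < 779 OR ltv > 70 → 82
loan_id=410: rate_bp < 779 OR ltv > 70 → 112
loan_id=411: rate_bp < 779 OR ltv > 70 → 71
loan_id=412: rate_bp < 779 OR ltv > 70 → 45

85, NULL, 52, -37, -35, -39, 22, 115, -24, 82, 112, 71, 45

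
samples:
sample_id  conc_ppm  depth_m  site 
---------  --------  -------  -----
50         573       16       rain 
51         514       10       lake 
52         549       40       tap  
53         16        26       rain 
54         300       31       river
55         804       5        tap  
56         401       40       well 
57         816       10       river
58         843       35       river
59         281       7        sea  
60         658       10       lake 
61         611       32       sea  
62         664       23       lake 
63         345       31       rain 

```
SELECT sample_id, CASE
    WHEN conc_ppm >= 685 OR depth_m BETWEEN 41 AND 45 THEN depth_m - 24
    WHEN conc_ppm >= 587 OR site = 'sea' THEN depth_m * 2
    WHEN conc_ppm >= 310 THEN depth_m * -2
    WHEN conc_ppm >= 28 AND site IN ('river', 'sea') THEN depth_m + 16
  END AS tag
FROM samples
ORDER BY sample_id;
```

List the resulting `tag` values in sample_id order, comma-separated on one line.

-32, -20, -80, NULL, 47, -19, -80, -14, 11, 14, 20, 64, 46, -62

sample_id=50: conc_ppm >= 310 → -32
sample_id=51: conc_ppm >= 310 → -20
sample_id=52: conc_ppm >= 310 → -80
sample_id=53: (no match → NULL) → NULL
sample_id=54: conc_ppm >= 28 AND site IN ('river', 'sea') → 47
sample_id=55: conc_ppm >= 685 OR depth_m BETWEEN 41 AND 45 → -19
sample_id=56: conc_ppm >= 310 → -80
sample_id=57: conc_ppm >= 685 OR depth_m BETWEEN 41 AND 45 → -14
sample_id=58: conc_ppm >= 685 OR depth_m BETWEEN 41 AND 45 → 11
sample_id=59: conc_ppm >= 587 OR site = 'sea' → 14
sample_id=60: conc_ppm >= 587 OR site = 'sea' → 20
sample_id=61: conc_ppm >= 587 OR site = 'sea' → 64
sample_id=62: conc_ppm >= 587 OR site = 'sea' → 46
sample_id=63: conc_ppm >= 310 → -62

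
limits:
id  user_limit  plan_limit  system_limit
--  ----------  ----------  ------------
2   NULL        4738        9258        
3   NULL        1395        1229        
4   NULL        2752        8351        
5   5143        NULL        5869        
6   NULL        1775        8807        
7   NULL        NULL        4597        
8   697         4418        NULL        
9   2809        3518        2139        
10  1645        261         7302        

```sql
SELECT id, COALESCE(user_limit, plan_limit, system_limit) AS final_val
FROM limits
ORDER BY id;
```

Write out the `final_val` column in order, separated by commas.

4738, 1395, 2752, 5143, 1775, 4597, 697, 2809, 1645

id=2: user_limit=NULL, plan_limit=4738 → 4738
id=3: user_limit=NULL, plan_limit=1395 → 1395
id=4: user_limit=NULL, plan_limit=2752 → 2752
id=5: user_limit=5143 → 5143
id=6: user_limit=NULL, plan_limit=1775 → 1775
id=7: user_limit=NULL, plan_limit=NULL, system_limit=4597 → 4597
id=8: user_limit=697 → 697
id=9: user_limit=2809 → 2809
id=10: user_limit=1645 → 1645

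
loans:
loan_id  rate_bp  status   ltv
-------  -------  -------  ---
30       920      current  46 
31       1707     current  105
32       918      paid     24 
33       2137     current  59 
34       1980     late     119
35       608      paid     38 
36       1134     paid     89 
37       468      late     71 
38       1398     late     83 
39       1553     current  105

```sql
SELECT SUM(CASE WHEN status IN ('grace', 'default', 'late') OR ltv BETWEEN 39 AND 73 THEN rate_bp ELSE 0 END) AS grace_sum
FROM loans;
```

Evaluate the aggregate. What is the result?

loan_id=30: ✓ → 920
loan_id=31: ✗
loan_id=32: ✗
loan_id=33: ✓ → 2137
loan_id=34: ✓ → 1980
loan_id=35: ✗
loan_id=36: ✗
loan_id=37: ✓ → 468
loan_id=38: ✓ → 1398
loan_id=39: ✗
grace_sum = 920 + 2137 + 1980 + 468 + 1398 = 6903

6903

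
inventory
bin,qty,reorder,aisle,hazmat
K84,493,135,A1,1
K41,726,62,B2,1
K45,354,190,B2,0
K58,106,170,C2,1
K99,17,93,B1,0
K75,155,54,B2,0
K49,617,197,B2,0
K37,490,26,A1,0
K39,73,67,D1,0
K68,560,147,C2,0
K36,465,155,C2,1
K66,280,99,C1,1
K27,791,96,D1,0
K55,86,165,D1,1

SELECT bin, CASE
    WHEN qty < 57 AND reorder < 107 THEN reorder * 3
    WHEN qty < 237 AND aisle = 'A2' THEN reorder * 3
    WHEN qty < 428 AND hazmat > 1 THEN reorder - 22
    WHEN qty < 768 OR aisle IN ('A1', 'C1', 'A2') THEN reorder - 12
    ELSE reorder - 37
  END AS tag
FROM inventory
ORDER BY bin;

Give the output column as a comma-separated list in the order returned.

bin=K27: ELSE → 59
bin=K36: qty < 768 OR aisle IN ('A1', 'C1', 'A2') → 143
bin=K37: qty < 768 OR aisle IN ('A1', 'C1', 'A2') → 14
bin=K39: qty < 768 OR aisle IN ('A1', 'C1', 'A2') → 55
bin=K41: qty < 768 OR aisle IN ('A1', 'C1', 'A2') → 50
bin=K45: qty < 768 OR aisle IN ('A1', 'C1', 'A2') → 178
bin=K49: qty < 768 OR aisle IN ('A1', 'C1', 'A2') → 185
bin=K55: qty < 768 OR aisle IN ('A1', 'C1', 'A2') → 153
bin=K58: qty < 768 OR aisle IN ('A1', 'C1', 'A2') → 158
bin=K66: qty < 768 OR aisle IN ('A1', 'C1', 'A2') → 87
bin=K68: qty < 768 OR aisle IN ('A1', 'C1', 'A2') → 135
bin=K75: qty < 768 OR aisle IN ('A1', 'C1', 'A2') → 42
bin=K84: qty < 768 OR aisle IN ('A1', 'C1', 'A2') → 123
bin=K99: qty < 57 AND reorder < 107 → 279

59, 143, 14, 55, 50, 178, 185, 153, 158, 87, 135, 42, 123, 279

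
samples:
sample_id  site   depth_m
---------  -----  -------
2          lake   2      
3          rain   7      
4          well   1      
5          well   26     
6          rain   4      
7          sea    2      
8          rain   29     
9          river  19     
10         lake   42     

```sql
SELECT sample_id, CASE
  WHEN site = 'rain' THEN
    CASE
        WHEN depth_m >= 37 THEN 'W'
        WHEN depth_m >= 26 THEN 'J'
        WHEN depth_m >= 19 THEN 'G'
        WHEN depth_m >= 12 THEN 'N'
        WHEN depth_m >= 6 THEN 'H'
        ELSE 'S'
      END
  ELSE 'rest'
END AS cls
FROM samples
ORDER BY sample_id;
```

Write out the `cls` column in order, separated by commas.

rest, H, rest, rest, S, rest, J, rest, rest

sample_id=2: site='lake' → outer ELSE → rest
sample_id=3: site='rain' → inner[depth_m >= 6] → H
sample_id=4: site='well' → outer ELSE → rest
sample_id=5: site='well' → outer ELSE → rest
sample_id=6: site='rain' → inner[ELSE] → S
sample_id=7: site='sea' → outer ELSE → rest
sample_id=8: site='rain' → inner[depth_m >= 26] → J
sample_id=9: site='river' → outer ELSE → rest
sample_id=10: site='lake' → outer ELSE → rest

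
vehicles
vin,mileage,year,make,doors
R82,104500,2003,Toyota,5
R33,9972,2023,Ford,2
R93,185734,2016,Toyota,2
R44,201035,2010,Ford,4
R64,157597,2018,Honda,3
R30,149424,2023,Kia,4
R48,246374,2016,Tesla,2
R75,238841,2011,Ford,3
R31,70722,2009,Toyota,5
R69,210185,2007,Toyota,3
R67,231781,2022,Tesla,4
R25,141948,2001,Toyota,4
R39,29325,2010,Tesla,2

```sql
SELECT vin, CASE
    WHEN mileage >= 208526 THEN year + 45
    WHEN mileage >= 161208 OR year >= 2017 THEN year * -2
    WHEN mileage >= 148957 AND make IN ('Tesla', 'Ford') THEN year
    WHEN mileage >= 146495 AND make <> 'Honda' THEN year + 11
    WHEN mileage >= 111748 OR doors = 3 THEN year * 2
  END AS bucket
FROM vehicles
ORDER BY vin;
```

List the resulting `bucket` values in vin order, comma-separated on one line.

vin=R25: mileage >= 111748 OR doors = 3 → 4002
vin=R30: mileage >= 161208 OR year >= 2017 → -4046
vin=R31: (no match → NULL) → NULL
vin=R33: mileage >= 161208 OR year >= 2017 → -4046
vin=R39: (no match → NULL) → NULL
vin=R44: mileage >= 161208 OR year >= 2017 → -4020
vin=R48: mileage >= 208526 → 2061
vin=R64: mileage >= 161208 OR year >= 2017 → -4036
vin=R67: mileage >= 208526 → 2067
vin=R69: mileage >= 208526 → 2052
vin=R75: mileage >= 208526 → 2056
vin=R82: (no match → NULL) → NULL
vin=R93: mileage >= 161208 OR year >= 2017 → -4032

4002, -4046, NULL, -4046, NULL, -4020, 2061, -4036, 2067, 2052, 2056, NULL, -4032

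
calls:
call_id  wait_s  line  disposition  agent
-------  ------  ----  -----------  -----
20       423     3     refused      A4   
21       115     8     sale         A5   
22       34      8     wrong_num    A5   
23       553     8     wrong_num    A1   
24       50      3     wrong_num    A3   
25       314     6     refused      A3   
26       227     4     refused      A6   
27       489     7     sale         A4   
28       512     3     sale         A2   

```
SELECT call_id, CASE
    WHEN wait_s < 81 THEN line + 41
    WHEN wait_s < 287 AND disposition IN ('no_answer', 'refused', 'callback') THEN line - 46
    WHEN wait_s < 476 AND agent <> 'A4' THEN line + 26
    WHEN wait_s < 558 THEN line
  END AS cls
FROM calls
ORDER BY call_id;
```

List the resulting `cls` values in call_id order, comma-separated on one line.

3, 34, 49, 8, 44, 32, -42, 7, 3

call_id=20: wait_s < 558 → 3
call_id=21: wait_s < 476 AND agent <> 'A4' → 34
call_id=22: wait_s < 81 → 49
call_id=23: wait_s < 558 → 8
call_id=24: wait_s < 81 → 44
call_id=25: wait_s < 476 AND agent <> 'A4' → 32
call_id=26: wait_s < 287 AND disposition IN ('no_answer', 'refused', 'callback') → -42
call_id=27: wait_s < 558 → 7
call_id=28: wait_s < 558 → 3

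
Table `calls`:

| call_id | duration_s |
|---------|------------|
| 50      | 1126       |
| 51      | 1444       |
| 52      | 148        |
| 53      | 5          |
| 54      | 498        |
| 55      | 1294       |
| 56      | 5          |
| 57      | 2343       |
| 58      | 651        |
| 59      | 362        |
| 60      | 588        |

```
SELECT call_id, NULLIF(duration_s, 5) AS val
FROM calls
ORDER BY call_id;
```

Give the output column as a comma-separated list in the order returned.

call_id=50: duration_s=1126 vs 5: differ → 1126
call_id=51: duration_s=1444 vs 5: differ → 1444
call_id=52: duration_s=148 vs 5: differ → 148
call_id=53: duration_s=5 vs 5: equal → NULL
call_id=54: duration_s=498 vs 5: differ → 498
call_id=55: duration_s=1294 vs 5: differ → 1294
call_id=56: duration_s=5 vs 5: equal → NULL
call_id=57: duration_s=2343 vs 5: differ → 2343
call_id=58: duration_s=651 vs 5: differ → 651
call_id=59: duration_s=362 vs 5: differ → 362
call_id=60: duration_s=588 vs 5: differ → 588

1126, 1444, 148, NULL, 498, 1294, NULL, 2343, 651, 362, 588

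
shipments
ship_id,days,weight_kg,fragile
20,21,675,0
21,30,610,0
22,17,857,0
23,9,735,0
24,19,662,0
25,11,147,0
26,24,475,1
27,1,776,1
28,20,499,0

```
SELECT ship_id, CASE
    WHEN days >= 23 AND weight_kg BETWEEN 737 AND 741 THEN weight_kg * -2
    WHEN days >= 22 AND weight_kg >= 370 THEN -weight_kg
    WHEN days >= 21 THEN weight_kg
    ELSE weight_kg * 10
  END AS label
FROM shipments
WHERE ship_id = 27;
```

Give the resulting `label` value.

7760

ship_id = 27: days=1, weight_kg=776, fragile=1.
days >= 23 AND weight_kg BETWEEN 737 AND 741 → false
days >= 22 AND weight_kg >= 370 → false
days >= 21 → false
No prior WHEN matched → ELSE → 7760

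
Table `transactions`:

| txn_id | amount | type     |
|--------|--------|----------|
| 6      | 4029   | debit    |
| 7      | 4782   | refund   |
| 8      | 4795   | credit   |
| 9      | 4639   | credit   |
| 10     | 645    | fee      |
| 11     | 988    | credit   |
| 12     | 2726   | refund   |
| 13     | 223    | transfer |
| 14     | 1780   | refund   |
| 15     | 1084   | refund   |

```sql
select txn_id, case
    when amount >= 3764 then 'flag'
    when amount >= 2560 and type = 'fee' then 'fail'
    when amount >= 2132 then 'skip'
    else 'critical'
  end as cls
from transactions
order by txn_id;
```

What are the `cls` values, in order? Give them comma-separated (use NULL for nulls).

flag, flag, flag, flag, critical, critical, skip, critical, critical, critical

txn_id=6: amount >= 3764 → flag
txn_id=7: amount >= 3764 → flag
txn_id=8: amount >= 3764 → flag
txn_id=9: amount >= 3764 → flag
txn_id=10: ELSE → critical
txn_id=11: ELSE → critical
txn_id=12: amount >= 2132 → skip
txn_id=13: ELSE → critical
txn_id=14: ELSE → critical
txn_id=15: ELSE → critical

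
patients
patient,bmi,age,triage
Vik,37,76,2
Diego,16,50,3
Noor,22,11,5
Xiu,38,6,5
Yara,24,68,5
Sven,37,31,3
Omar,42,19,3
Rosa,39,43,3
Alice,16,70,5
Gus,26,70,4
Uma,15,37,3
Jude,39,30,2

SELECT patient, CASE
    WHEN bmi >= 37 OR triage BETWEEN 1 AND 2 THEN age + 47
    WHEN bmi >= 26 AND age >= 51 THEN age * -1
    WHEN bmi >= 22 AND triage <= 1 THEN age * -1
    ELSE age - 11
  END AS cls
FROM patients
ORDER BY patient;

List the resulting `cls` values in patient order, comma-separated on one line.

patient=Alice: ELSE → 59
patient=Diego: ELSE → 39
patient=Gus: bmi >= 26 AND age >= 51 → -70
patient=Jude: bmi >= 37 OR triage BETWEEN 1 AND 2 → 77
patient=Noor: ELSE → 0
patient=Omar: bmi >= 37 OR triage BETWEEN 1 AND 2 → 66
patient=Rosa: bmi >= 37 OR triage BETWEEN 1 AND 2 → 90
patient=Sven: bmi >= 37 OR triage BETWEEN 1 AND 2 → 78
patient=Uma: ELSE → 26
patient=Vik: bmi >= 37 OR triage BETWEEN 1 AND 2 → 123
patient=Xiu: bmi >= 37 OR triage BETWEEN 1 AND 2 → 53
patient=Yara: ELSE → 57

59, 39, -70, 77, 0, 66, 90, 78, 26, 123, 53, 57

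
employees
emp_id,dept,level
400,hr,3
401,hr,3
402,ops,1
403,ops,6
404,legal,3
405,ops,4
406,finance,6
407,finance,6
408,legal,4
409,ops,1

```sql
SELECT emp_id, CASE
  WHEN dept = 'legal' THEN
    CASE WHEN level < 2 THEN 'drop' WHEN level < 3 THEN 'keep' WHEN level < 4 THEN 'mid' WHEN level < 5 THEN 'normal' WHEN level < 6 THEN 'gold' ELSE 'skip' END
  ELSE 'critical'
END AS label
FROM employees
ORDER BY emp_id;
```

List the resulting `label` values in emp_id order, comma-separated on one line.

critical, critical, critical, critical, mid, critical, critical, critical, normal, critical

emp_id=400: dept='hr' → outer ELSE → critical
emp_id=401: dept='hr' → outer ELSE → critical
emp_id=402: dept='ops' → outer ELSE → critical
emp_id=403: dept='ops' → outer ELSE → critical
emp_id=404: dept='legal' → inner[level < 4] → mid
emp_id=405: dept='ops' → outer ELSE → critical
emp_id=406: dept='finance' → outer ELSE → critical
emp_id=407: dept='finance' → outer ELSE → critical
emp_id=408: dept='legal' → inner[level < 5] → normal
emp_id=409: dept='ops' → outer ELSE → critical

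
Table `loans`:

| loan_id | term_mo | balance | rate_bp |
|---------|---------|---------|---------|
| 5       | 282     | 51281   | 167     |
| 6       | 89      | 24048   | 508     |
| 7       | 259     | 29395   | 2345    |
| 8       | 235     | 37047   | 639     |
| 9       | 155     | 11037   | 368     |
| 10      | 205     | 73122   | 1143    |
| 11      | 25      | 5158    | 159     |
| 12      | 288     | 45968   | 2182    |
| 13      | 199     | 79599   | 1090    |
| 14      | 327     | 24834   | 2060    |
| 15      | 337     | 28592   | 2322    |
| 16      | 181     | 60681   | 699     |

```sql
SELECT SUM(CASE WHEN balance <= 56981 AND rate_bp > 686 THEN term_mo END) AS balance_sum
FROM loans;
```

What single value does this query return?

loan_id=5: ✗
loan_id=6: ✗
loan_id=7: ✓ → 259
loan_id=8: ✗
loan_id=9: ✗
loan_id=10: ✗
loan_id=11: ✗
loan_id=12: ✓ → 288
loan_id=13: ✗
loan_id=14: ✓ → 327
loan_id=15: ✓ → 337
loan_id=16: ✗
balance_sum = 259 + 288 + 327 + 337 = 1211

1211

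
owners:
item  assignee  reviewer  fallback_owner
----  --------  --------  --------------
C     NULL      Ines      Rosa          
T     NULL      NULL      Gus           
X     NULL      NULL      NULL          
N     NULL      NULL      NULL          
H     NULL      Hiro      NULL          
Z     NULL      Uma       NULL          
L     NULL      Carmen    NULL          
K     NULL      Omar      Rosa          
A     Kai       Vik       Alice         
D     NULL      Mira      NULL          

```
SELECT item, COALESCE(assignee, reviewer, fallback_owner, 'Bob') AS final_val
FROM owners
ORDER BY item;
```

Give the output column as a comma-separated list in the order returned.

item=A: assignee=Kai → Kai
item=C: assignee=NULL, reviewer=Ines → Ines
item=D: assignee=NULL, reviewer=Mira → Mira
item=H: assignee=NULL, reviewer=Hiro → Hiro
item=K: assignee=NULL, reviewer=Omar → Omar
item=L: assignee=NULL, reviewer=Carmen → Carmen
item=N: assignee=NULL, reviewer=NULL, fallback_owner=NULL, → literal Bob → Bob
item=T: assignee=NULL, reviewer=NULL, fallback_owner=Gus → Gus
item=X: assignee=NULL, reviewer=NULL, fallback_owner=NULL, → literal Bob → Bob
item=Z: assignee=NULL, reviewer=Uma → Uma

Kai, Ines, Mira, Hiro, Omar, Carmen, Bob, Gus, Bob, Uma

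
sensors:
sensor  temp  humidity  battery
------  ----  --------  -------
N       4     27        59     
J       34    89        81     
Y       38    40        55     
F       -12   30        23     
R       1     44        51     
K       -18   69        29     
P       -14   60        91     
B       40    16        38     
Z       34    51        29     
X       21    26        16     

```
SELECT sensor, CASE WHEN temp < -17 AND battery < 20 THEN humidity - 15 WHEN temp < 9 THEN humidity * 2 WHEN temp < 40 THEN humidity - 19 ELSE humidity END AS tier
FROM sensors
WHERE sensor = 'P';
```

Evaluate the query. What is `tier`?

120

sensor = P: temp=-14, humidity=60, battery=91.
temp < -17 AND battery < 20 → false
temp < 9 → true → 120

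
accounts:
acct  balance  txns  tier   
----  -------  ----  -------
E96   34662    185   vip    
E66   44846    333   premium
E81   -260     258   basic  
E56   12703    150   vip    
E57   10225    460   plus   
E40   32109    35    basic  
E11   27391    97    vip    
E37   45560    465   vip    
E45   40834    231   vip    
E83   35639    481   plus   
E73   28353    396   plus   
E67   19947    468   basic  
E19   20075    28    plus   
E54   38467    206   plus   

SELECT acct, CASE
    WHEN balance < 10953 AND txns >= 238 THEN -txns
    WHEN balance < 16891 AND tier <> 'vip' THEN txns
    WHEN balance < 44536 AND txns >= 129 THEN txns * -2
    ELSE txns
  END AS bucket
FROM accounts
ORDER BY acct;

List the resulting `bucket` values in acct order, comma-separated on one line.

acct=E11: ELSE → 97
acct=E19: ELSE → 28
acct=E37: ELSE → 465
acct=E40: ELSE → 35
acct=E45: balance < 44536 AND txns >= 129 → -462
acct=E54: balance < 44536 AND txns >= 129 → -412
acct=E56: balance < 44536 AND txns >= 129 → -300
acct=E57: balance < 10953 AND txns >= 238 → -460
acct=E66: ELSE → 333
acct=E67: balance < 44536 AND txns >= 129 → -936
acct=E73: balance < 44536 AND txns >= 129 → -792
acct=E81: balance < 10953 AND txns >= 238 → -258
acct=E83: balance < 44536 AND txns >= 129 → -962
acct=E96: balance < 44536 AND txns >= 129 → -370

97, 28, 465, 35, -462, -412, -300, -460, 333, -936, -792, -258, -962, -370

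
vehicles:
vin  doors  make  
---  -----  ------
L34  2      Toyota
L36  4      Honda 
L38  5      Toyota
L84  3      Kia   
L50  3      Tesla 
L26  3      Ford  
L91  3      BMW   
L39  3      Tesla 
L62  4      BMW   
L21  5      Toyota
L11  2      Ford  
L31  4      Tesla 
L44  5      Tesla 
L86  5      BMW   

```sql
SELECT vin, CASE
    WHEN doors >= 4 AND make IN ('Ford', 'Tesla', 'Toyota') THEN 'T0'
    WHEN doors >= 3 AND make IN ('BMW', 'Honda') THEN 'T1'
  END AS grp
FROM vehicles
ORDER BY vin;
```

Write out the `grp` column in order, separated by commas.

NULL, T0, NULL, T0, NULL, T1, T0, NULL, T0, NULL, T1, NULL, T1, T1

vin=L11: (no match → NULL) → NULL
vin=L21: doors >= 4 AND make IN ('Ford', 'Tesla', 'Toyota') → T0
vin=L26: (no match → NULL) → NULL
vin=L31: doors >= 4 AND make IN ('Ford', 'Tesla', 'Toyota') → T0
vin=L34: (no match → NULL) → NULL
vin=L36: doors >= 3 AND make IN ('BMW', 'Honda') → T1
vin=L38: doors >= 4 AND make IN ('Ford', 'Tesla', 'Toyota') → T0
vin=L39: (no match → NULL) → NULL
vin=L44: doors >= 4 AND make IN ('Ford', 'Tesla', 'Toyota') → T0
vin=L50: (no match → NULL) → NULL
vin=L62: doors >= 3 AND make IN ('BMW', 'Honda') → T1
vin=L84: (no match → NULL) → NULL
vin=L86: doors >= 3 AND make IN ('BMW', 'Honda') → T1
vin=L91: doors >= 3 AND make IN ('BMW', 'Honda') → T1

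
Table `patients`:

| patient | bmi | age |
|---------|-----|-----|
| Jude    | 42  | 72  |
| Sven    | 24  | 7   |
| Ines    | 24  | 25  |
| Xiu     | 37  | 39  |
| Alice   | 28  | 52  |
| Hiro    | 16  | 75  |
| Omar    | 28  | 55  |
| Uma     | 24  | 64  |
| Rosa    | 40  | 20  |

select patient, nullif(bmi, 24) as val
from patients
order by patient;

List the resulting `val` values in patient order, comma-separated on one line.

patient=Alice: bmi=28 vs 24: differ → 28
patient=Hiro: bmi=16 vs 24: differ → 16
patient=Ines: bmi=24 vs 24: equal → NULL
patient=Jude: bmi=42 vs 24: differ → 42
patient=Omar: bmi=28 vs 24: differ → 28
patient=Rosa: bmi=40 vs 24: differ → 40
patient=Sven: bmi=24 vs 24: equal → NULL
patient=Uma: bmi=24 vs 24: equal → NULL
patient=Xiu: bmi=37 vs 24: differ → 37

28, 16, NULL, 42, 28, 40, NULL, NULL, 37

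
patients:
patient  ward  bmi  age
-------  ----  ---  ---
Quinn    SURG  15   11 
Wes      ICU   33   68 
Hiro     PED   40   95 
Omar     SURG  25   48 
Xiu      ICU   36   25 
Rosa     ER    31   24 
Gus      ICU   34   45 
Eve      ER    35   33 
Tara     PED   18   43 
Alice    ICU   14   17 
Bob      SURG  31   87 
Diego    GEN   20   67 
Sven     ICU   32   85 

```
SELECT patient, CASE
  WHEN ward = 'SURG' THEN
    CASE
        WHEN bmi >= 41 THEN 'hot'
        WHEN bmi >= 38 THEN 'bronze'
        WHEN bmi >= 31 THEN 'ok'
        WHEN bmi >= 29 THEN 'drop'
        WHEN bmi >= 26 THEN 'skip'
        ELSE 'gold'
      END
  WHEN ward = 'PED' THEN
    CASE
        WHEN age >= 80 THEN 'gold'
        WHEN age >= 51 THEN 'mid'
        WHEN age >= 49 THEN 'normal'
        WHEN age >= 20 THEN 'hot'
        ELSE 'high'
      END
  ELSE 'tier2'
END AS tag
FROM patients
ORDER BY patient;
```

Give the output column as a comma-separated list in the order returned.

patient=Alice: ward='ICU' → outer ELSE → tier2
patient=Bob: ward='SURG' → inner[bmi >= 31] → ok
patient=Diego: ward='GEN' → outer ELSE → tier2
patient=Eve: ward='ER' → outer ELSE → tier2
patient=Gus: ward='ICU' → outer ELSE → tier2
patient=Hiro: ward='PED' → inner[age >= 80] → gold
patient=Omar: ward='SURG' → inner[ELSE] → gold
patient=Quinn: ward='SURG' → inner[ELSE] → gold
patient=Rosa: ward='ER' → outer ELSE → tier2
patient=Sven: ward='ICU' → outer ELSE → tier2
patient=Tara: ward='PED' → inner[age >= 20] → hot
patient=Wes: ward='ICU' → outer ELSE → tier2
patient=Xiu: ward='ICU' → outer ELSE → tier2

tier2, ok, tier2, tier2, tier2, gold, gold, gold, tier2, tier2, hot, tier2, tier2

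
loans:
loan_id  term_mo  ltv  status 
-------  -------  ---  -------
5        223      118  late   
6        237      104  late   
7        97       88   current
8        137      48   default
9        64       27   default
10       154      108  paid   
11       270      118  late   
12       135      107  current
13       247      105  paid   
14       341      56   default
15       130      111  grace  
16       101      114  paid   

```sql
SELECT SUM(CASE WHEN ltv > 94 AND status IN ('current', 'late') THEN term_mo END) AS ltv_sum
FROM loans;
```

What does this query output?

loan_id=5: ✓ → 223
loan_id=6: ✓ → 237
loan_id=7: ✗
loan_id=8: ✗
loan_id=9: ✗
loan_id=10: ✗
loan_id=11: ✓ → 270
loan_id=12: ✓ → 135
loan_id=13: ✗
loan_id=14: ✗
loan_id=15: ✗
loan_id=16: ✗
ltv_sum = 223 + 237 + 270 + 135 = 865

865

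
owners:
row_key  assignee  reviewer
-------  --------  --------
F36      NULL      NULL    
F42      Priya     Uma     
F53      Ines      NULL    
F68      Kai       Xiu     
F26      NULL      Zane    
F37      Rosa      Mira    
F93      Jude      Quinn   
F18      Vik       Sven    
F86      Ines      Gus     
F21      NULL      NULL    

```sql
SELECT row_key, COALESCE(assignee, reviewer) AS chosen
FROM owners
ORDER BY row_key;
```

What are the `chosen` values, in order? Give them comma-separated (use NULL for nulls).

row_key=F18: assignee=Vik → Vik
row_key=F21: assignee=NULL, reviewer=NULL (all NULL) → NULL
row_key=F26: assignee=NULL, reviewer=Zane → Zane
row_key=F36: assignee=NULL, reviewer=NULL (all NULL) → NULL
row_key=F37: assignee=Rosa → Rosa
row_key=F42: assignee=Priya → Priya
row_key=F53: assignee=Ines → Ines
row_key=F68: assignee=Kai → Kai
row_key=F86: assignee=Ines → Ines
row_key=F93: assignee=Jude → Jude

Vik, NULL, Zane, NULL, Rosa, Priya, Ines, Kai, Ines, Jude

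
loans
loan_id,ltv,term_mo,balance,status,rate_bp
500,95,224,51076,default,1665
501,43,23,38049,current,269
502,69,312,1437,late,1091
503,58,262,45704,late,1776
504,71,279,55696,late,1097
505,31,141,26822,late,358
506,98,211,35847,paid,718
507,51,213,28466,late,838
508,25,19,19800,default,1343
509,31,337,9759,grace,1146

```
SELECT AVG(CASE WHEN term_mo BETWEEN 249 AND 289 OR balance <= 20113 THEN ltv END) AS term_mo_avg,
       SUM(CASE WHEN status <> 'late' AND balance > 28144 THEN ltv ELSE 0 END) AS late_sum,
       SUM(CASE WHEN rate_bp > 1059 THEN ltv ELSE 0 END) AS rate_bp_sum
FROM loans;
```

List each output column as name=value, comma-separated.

[term_mo_avg: term_mo BETWEEN 249 AND 289 OR balance <= 20113]
loan_id=500: ✗
loan_id=501: ✗
loan_id=502: ✓ → 69
loan_id=503: ✓ → 58
loan_id=504: ✓ → 71
loan_id=505: ✗
loan_id=506: ✗
loan_id=507: ✗
loan_id=508: ✓ → 25
loan_id=509: ✓ → 31
term_mo_avg = (69 + 58 + 71 + 25 + 31) / 5 = 50.8
—
[late_sum: status <> 'late' AND balance > 28144]
loan_id=500: ✓ → 95
loan_id=501: ✓ → 43
loan_id=502: ✗
loan_id=503: ✗
loan_id=504: ✗
loan_id=505: ✗
loan_id=506: ✓ → 98
loan_id=507: ✗
loan_id=508: ✗
loan_id=509: ✗
late_sum = 95 + 43 + 98 = 236
—
[rate_bp_sum: rate_bp > 1059]
loan_id=500: ✓ → 95
loan_id=501: ✗
loan_id=502: ✓ → 69
loan_id=503: ✓ → 58
loan_id=504: ✓ → 71
loan_id=505: ✗
loan_id=506: ✗
loan_id=507: ✗
loan_id=508: ✓ → 25
loan_id=509: ✓ → 31
rate_bp_sum = 95 + 69 + 58 + 71 + 25 + 31 = 349

term_mo_avg=50.8, late_sum=236, rate_bp_sum=349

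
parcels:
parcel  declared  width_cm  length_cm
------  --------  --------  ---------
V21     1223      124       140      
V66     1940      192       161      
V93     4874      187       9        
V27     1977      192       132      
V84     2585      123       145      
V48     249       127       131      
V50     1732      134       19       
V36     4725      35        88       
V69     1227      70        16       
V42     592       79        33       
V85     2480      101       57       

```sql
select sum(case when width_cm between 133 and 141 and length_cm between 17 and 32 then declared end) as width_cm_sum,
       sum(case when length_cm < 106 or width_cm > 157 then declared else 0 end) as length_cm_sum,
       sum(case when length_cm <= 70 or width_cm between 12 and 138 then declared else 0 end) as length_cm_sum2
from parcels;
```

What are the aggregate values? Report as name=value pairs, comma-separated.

width_cm_sum=1732, length_cm_sum=19547, length_cm_sum2=19687

[width_cm_sum: width_cm between 133 and 141 and length_cm between 17 and 32]
parcel=V21: ✗
parcel=V66: ✗
parcel=V93: ✗
parcel=V27: ✗
parcel=V84: ✗
parcel=V48: ✗
parcel=V50: ✓ → 1732
parcel=V36: ✗
parcel=V69: ✗
parcel=V42: ✗
parcel=V85: ✗
width_cm_sum = 1732
—
[length_cm_sum: length_cm < 106 or width_cm > 157]
parcel=V21: ✗
parcel=V66: ✓ → 1940
parcel=V93: ✓ → 4874
parcel=V27: ✓ → 1977
parcel=V84: ✗
parcel=V48: ✗
parcel=V50: ✓ → 1732
parcel=V36: ✓ → 4725
parcel=V69: ✓ → 1227
parcel=V42: ✓ → 592
parcel=V85: ✓ → 2480
length_cm_sum = 1940 + 4874 + 1977 + 1732 + 4725 + 1227 + 592 + 2480 = 19547
—
[length_cm_sum2: length_cm <= 70 or width_cm between 12 and 138]
parcel=V21: ✓ → 1223
parcel=V66: ✗
parcel=V93: ✓ → 4874
parcel=V27: ✗
parcel=V84: ✓ → 2585
parcel=V48: ✓ → 249
parcel=V50: ✓ → 1732
parcel=V36: ✓ → 4725
parcel=V69: ✓ → 1227
parcel=V42: ✓ → 592
parcel=V85: ✓ → 2480
length_cm_sum2 = 1223 + 4874 + 2585 + 249 + 1732 + 4725 + 1227 + 592 + 2480 = 19687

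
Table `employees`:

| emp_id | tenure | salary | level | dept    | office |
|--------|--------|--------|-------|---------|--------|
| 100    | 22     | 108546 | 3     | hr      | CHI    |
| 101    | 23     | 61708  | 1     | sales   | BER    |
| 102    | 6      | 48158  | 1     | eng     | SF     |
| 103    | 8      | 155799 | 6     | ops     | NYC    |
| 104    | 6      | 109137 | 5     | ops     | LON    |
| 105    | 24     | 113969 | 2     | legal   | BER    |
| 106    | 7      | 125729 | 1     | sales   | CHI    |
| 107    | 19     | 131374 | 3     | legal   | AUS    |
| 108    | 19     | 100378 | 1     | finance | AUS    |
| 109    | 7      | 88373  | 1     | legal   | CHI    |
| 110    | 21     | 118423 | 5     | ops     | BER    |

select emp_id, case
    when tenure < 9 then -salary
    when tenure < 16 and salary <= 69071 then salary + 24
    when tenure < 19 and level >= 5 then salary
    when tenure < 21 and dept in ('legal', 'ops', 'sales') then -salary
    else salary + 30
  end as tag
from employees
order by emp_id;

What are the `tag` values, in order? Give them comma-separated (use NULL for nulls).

108576, 61738, -48158, -155799, -109137, 113999, -125729, -131374, 100408, -88373, 118453

emp_id=100: ELSE → 108576
emp_id=101: ELSE → 61738
emp_id=102: tenure < 9 → -48158
emp_id=103: tenure < 9 → -155799
emp_id=104: tenure < 9 → -109137
emp_id=105: ELSE → 113999
emp_id=106: tenure < 9 → -125729
emp_id=107: tenure < 21 and dept in ('legal', 'ops', 'sales') → -131374
emp_id=108: ELSE → 100408
emp_id=109: tenure < 9 → -88373
emp_id=110: ELSE → 118453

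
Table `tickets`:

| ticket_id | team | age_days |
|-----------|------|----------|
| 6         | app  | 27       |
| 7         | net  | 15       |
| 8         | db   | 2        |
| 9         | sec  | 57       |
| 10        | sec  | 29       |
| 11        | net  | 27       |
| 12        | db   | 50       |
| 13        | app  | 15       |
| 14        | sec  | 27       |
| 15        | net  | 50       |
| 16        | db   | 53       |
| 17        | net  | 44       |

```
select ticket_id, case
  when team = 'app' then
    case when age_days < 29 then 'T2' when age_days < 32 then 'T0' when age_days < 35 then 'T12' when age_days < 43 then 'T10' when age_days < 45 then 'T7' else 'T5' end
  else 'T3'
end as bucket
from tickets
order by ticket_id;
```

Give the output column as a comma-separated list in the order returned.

T2, T3, T3, T3, T3, T3, T3, T2, T3, T3, T3, T3

ticket_id=6: team='app' → inner[age_days < 29] → T2
ticket_id=7: team='net' → outer ELSE → T3
ticket_id=8: team='db' → outer ELSE → T3
ticket_id=9: team='sec' → outer ELSE → T3
ticket_id=10: team='sec' → outer ELSE → T3
ticket_id=11: team='net' → outer ELSE → T3
ticket_id=12: team='db' → outer ELSE → T3
ticket_id=13: team='app' → inner[age_days < 29] → T2
ticket_id=14: team='sec' → outer ELSE → T3
ticket_id=15: team='net' → outer ELSE → T3
ticket_id=16: team='db' → outer ELSE → T3
ticket_id=17: team='net' → outer ELSE → T3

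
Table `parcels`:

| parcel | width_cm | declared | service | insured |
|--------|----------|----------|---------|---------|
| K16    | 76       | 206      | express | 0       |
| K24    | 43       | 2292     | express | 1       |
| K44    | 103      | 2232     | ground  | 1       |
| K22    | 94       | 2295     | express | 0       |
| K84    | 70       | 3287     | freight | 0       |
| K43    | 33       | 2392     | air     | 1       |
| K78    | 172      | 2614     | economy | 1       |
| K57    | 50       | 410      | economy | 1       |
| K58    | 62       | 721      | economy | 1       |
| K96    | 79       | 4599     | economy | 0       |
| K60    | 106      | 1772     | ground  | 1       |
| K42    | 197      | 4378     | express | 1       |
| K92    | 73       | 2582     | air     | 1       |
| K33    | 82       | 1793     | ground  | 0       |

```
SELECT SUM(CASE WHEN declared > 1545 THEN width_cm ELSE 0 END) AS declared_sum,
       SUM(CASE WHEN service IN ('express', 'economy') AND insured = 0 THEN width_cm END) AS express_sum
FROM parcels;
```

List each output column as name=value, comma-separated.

[declared_sum: declared > 1545]
parcel=K16: ✗
parcel=K24: ✓ → 43
parcel=K44: ✓ → 103
parcel=K22: ✓ → 94
parcel=K84: ✓ → 70
parcel=K43: ✓ → 33
parcel=K78: ✓ → 172
parcel=K57: ✗
parcel=K58: ✗
parcel=K96: ✓ → 79
parcel=K60: ✓ → 106
parcel=K42: ✓ → 197
parcel=K92: ✓ → 73
parcel=K33: ✓ → 82
declared_sum = 43 + 103 + 94 + 70 + 33 + 172 + 79 + 106 + 197 + 73 + 82 = 1052
—
[express_sum: service IN ('express', 'economy') AND insured = 0]
parcel=K16: ✓ → 76
parcel=K24: ✗
parcel=K44: ✗
parcel=K22: ✓ → 94
parcel=K84: ✗
parcel=K43: ✗
parcel=K78: ✗
parcel=K57: ✗
parcel=K58: ✗
parcel=K96: ✓ → 79
parcel=K60: ✗
parcel=K42: ✗
parcel=K92: ✗
parcel=K33: ✗
express_sum = 76 + 94 + 79 = 249

declared_sum=1052, express_sum=249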